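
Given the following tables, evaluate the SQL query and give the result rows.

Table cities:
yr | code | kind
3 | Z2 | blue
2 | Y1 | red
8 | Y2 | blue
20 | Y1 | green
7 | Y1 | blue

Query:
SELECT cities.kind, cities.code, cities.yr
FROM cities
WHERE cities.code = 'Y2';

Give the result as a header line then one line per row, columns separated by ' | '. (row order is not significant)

After WHERE (1 rows):
cities.yr | cities.code | cities.kind
8 | Y2 | blue
After SELECT (1 rows):
cities.kind | cities.code | cities.yr
blue | Y2 | 8

== RESULT ==
cities.kind | cities.code | cities.yr
blue | Y2 | 8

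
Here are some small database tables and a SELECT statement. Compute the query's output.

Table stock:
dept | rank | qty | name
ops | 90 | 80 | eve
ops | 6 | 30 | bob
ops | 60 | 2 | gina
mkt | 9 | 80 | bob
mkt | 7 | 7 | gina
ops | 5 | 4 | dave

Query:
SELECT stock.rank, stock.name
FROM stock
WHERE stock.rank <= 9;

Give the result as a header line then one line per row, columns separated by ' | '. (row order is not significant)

== RESULT ==
stock.rank | stock.name
6 | bob
9 | bob
7 | gina
5 | dave

Derivation:
After WHERE (4 rows):
stock.dept | stock.rank | stock.qty | stock.name
ops | 6 | 30 | bob
mkt | 9 | 80 | bob
mkt | 7 | 7 | gina
ops | 5 | 4 | dave
After SELECT (4 rows):
stock.rank | stock.name
6 | bob
9 | bob
7 | gina
5 | dave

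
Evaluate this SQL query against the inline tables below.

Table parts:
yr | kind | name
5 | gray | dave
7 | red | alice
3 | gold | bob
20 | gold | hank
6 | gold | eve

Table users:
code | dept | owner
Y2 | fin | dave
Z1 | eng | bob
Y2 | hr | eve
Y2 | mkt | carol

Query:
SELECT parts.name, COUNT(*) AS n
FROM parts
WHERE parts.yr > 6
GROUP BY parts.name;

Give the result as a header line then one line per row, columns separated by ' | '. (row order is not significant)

After WHERE (2 rows):
parts.yr | parts.kind | parts.name
7 | red | alice
20 | gold | hank
After GROUP BY (2 rows):
parts.name | n
alice | 1
hank | 1

== RESULT ==
parts.name | n
alice | 1
hank | 1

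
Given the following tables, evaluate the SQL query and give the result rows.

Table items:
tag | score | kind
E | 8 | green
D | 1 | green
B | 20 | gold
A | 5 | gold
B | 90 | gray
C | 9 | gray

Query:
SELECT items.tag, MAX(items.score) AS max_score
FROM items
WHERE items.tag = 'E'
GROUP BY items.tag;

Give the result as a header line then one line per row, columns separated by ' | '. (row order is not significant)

== RESULT ==
items.tag | max_score
E | 8

Derivation:
After WHERE (1 rows):
items.tag | items.score | items.kind
E | 8 | green
After GROUP BY (1 rows):
items.tag | max_score
E | 8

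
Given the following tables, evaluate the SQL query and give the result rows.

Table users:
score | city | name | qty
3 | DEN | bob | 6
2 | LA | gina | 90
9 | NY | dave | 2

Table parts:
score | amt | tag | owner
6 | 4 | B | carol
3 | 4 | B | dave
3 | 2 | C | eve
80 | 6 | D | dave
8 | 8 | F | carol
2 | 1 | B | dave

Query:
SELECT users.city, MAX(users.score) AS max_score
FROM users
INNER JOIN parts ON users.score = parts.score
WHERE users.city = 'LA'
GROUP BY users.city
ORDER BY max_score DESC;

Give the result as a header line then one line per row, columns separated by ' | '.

== RESULT ==
users.city | max_score
LA | 2

Derivation:
After JOIN parts (3 rows):
users.score | users.city | users.name | users.qty | parts.score | parts.amt | parts.tag | parts.owner
3 | DEN | bob | 6 | 3 | 4 | B | dave
3 | DEN | bob | 6 | 3 | 2 | C | eve
2 | LA | gina | 90 | 2 | 1 | B | dave
After WHERE (1 rows):
users.score | users.city | users.name | users.qty | parts.score | parts.amt | parts.tag | parts.owner
2 | LA | gina | 90 | 2 | 1 | B | dave
After GROUP BY (1 rows):
users.city | max_score
LA | 2
After ORDER BY (1 rows):
users.city | max_score
LA | 2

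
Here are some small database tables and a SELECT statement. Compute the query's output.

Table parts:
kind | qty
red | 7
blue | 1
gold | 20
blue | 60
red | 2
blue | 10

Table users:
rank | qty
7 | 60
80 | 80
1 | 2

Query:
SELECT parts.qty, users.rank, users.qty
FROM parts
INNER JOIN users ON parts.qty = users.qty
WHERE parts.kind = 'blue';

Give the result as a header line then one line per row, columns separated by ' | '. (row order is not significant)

After JOIN users (2 rows):
parts.kind | parts.qty | users.rank | users.qty
blue | 60 | 7 | 60
red | 2 | 1 | 2
After WHERE (1 rows):
parts.kind | parts.qty | users.rank | users.qty
blue | 60 | 7 | 60
After SELECT (1 rows):
parts.qty | users.rank | users.qty
60 | 7 | 60

== RESULT ==
parts.qty | users.rank | users.qty
60 | 7 | 60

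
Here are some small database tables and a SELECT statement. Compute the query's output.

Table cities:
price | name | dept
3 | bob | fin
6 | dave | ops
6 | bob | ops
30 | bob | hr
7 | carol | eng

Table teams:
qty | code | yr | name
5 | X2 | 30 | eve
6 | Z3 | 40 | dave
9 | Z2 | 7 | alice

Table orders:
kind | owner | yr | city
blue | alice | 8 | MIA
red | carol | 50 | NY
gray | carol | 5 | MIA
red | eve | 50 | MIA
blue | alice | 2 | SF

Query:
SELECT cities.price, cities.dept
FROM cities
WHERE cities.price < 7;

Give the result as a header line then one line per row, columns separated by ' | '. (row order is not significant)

== RESULT ==
cities.price | cities.dept
3 | fin
6 | ops
6 | ops

Derivation:
After WHERE (3 rows):
cities.price | cities.name | cities.dept
3 | bob | fin
6 | dave | ops
6 | bob | ops
After SELECT (3 rows):
cities.price | cities.dept
3 | fin
6 | ops
6 | ops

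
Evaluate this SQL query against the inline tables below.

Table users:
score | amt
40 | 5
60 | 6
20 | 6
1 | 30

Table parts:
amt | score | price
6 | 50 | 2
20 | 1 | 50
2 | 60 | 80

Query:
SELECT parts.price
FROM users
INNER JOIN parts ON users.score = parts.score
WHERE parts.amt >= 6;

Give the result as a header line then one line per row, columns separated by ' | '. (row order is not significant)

After JOIN parts (2 rows):
users.score | users.amt | parts.amt | parts.score | parts.price
60 | 6 | 2 | 60 | 80
1 | 30 | 20 | 1 | 50
After WHERE (1 rows):
users.score | users.amt | parts.amt | parts.score | parts.price
1 | 30 | 20 | 1 | 50
After SELECT (1 rows):
parts.price
50

== RESULT ==
parts.price
50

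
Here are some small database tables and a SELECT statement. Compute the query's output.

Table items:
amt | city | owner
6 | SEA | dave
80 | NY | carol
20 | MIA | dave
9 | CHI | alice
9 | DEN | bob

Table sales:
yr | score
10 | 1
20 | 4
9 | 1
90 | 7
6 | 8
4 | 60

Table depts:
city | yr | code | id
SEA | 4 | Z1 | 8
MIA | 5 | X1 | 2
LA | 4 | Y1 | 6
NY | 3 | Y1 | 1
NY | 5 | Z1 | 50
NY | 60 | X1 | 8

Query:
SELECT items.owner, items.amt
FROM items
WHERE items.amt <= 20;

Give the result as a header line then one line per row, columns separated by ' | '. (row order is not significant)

After WHERE (4 rows):
items.amt | items.city | items.owner
6 | SEA | dave
20 | MIA | dave
9 | CHI | alice
9 | DEN | bob
After SELECT (4 rows):
items.owner | items.amt
dave | 6
dave | 20
alice | 9
bob | 9

== RESULT ==
items.owner | items.amt
dave | 6
dave | 20
alice | 9
bob | 9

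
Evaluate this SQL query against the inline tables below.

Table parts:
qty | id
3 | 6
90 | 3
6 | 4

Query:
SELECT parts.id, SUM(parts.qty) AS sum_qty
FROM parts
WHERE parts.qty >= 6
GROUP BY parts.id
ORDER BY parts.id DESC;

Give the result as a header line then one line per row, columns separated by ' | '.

After WHERE (2 rows):
parts.qty | parts.id
90 | 3
6 | 4
After GROUP BY (2 rows):
parts.id | sum_qty
3 | 90
4 | 6
After ORDER BY (2 rows):
parts.id | sum_qty
4 | 6
3 | 90

== RESULT ==
parts.id | sum_qty
4 | 6
3 | 90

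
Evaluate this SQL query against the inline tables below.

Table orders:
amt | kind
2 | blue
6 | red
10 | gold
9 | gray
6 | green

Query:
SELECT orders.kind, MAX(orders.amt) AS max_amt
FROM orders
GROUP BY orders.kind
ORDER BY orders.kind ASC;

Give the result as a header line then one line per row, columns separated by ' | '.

After GROUP BY (5 rows):
orders.kind | max_amt
blue | 2
red | 6
gold | 10
gray | 9
green | 6
After ORDER BY (5 rows):
orders.kind | max_amt
blue | 2
gold | 10
gray | 9
green | 6
red | 6

== RESULT ==
orders.kind | max_amt
blue | 2
gold | 10
gray | 9
green | 6
red | 6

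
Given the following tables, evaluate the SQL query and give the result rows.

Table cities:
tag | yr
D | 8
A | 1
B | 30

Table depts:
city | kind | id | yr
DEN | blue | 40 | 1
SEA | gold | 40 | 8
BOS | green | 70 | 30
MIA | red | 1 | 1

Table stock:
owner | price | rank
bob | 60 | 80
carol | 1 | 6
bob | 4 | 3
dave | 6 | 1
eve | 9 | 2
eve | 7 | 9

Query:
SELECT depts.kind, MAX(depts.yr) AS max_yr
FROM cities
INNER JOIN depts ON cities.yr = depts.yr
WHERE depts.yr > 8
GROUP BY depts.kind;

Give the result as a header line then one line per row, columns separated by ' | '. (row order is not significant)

After JOIN depts (4 rows):
cities.tag | cities.yr | depts.city | depts.kind | depts.id | depts.yr
D | 8 | SEA | gold | 40 | 8
A | 1 | DEN | blue | 40 | 1
A | 1 | MIA | red | 1 | 1
B | 30 | BOS | green | 70 | 30
After WHERE (1 rows):
cities.tag | cities.yr | depts.city | depts.kind | depts.id | depts.yr
B | 30 | BOS | green | 70 | 30
After GROUP BY (1 rows):
depts.kind | max_yr
green | 30

== RESULT ==
depts.kind | max_yr
green | 30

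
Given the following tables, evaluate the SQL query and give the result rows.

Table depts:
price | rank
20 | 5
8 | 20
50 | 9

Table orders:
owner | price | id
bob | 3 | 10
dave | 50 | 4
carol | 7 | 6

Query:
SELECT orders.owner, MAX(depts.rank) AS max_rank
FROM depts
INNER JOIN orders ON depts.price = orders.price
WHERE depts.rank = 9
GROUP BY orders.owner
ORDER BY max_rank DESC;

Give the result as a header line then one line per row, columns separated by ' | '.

After JOIN orders (1 rows):
depts.price | depts.rank | orders.owner | orders.price | orders.id
50 | 9 | dave | 50 | 4
After WHERE (1 rows):
depts.price | depts.rank | orders.owner | orders.price | orders.id
50 | 9 | dave | 50 | 4
After GROUP BY (1 rows):
orders.owner | max_rank
dave | 9
After ORDER BY (1 rows):
orders.owner | max_rank
dave | 9

== RESULT ==
orders.owner | max_rank
dave | 9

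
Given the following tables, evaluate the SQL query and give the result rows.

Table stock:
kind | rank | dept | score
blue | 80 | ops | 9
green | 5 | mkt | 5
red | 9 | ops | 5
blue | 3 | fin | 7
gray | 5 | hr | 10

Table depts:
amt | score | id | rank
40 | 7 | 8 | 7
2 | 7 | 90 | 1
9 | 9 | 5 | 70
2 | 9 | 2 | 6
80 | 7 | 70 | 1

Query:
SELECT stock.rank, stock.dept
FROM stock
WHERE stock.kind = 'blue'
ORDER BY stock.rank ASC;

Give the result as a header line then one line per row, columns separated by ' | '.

After WHERE (2 rows):
stock.kind | stock.rank | stock.dept | stock.score
blue | 80 | ops | 9
blue | 3 | fin | 7
After SELECT (2 rows):
stock.rank | stock.dept
80 | ops
3 | fin
After ORDER BY (2 rows):
stock.rank | stock.dept
3 | fin
80 | ops

== RESULT ==
stock.rank | stock.dept
3 | fin
80 | ops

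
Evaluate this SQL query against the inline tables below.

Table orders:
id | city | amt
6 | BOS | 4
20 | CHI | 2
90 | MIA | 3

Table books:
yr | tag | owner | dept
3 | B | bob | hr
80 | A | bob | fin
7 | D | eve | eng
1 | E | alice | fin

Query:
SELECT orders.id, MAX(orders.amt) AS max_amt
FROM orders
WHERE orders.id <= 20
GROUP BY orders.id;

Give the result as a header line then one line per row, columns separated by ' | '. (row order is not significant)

After WHERE (2 rows):
orders.id | orders.city | orders.amt
6 | BOS | 4
20 | CHI | 2
After GROUP BY (2 rows):
orders.id | max_amt
6 | 4
20 | 2

== RESULT ==
orders.id | max_amt
6 | 4
20 | 2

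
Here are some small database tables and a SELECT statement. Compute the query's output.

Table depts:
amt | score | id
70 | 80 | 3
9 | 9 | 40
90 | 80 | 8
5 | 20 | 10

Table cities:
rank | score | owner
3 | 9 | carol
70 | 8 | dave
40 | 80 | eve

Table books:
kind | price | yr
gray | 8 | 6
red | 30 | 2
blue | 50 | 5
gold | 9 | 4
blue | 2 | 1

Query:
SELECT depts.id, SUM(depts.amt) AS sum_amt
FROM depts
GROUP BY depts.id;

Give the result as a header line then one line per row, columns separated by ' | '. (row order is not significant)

== RESULT ==
depts.id | sum_amt
3 | 70
40 | 9
8 | 90
10 | 5

Derivation:
After GROUP BY (4 rows):
depts.id | sum_amt
3 | 70
40 | 9
8 | 90
10 | 5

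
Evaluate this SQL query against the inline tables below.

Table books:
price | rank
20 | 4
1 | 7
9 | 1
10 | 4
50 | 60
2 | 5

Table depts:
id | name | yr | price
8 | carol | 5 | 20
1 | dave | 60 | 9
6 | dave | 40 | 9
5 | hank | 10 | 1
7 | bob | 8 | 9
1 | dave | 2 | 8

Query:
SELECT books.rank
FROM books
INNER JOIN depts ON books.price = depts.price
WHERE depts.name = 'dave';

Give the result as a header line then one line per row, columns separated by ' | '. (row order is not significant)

After JOIN depts (5 rows):
books.price | books.rank | depts.id | depts.name | depts.yr | depts.price
20 | 4 | 8 | carol | 5 | 20
1 | 7 | 5 | hank | 10 | 1
9 | 1 | 1 | dave | 60 | 9
9 | 1 | 6 | dave | 40 | 9
9 | 1 | 7 | bob | 8 | 9
After WHERE (2 rows):
books.price | books.rank | depts.id | depts.name | depts.yr | depts.price
9 | 1 | 1 | dave | 60 | 9
9 | 1 | 6 | dave | 40 | 9
After SELECT (2 rows):
books.rank
1
1

== RESULT ==
books.rank
1
1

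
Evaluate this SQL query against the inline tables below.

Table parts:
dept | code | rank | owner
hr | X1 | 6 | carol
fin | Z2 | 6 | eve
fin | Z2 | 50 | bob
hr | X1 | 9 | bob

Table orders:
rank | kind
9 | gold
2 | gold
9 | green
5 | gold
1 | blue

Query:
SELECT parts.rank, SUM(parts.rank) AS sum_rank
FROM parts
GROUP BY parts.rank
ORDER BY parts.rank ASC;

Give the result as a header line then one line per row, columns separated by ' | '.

After GROUP BY (3 rows):
parts.rank | sum_rank
6 | 12
50 | 50
9 | 9
After ORDER BY (3 rows):
parts.rank | sum_rank
6 | 12
9 | 9
50 | 50

== RESULT ==
parts.rank | sum_rank
6 | 12
9 | 9
50 | 50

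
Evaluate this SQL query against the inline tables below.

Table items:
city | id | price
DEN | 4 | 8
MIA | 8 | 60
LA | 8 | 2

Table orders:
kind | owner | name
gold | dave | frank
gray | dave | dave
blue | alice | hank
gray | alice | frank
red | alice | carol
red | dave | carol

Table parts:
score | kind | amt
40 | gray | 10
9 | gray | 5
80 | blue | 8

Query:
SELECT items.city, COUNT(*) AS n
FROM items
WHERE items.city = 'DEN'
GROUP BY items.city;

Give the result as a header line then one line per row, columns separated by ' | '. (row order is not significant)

== RESULT ==
items.city | n
DEN | 1

Derivation:
After WHERE (1 rows):
items.city | items.id | items.price
DEN | 4 | 8
After GROUP BY (1 rows):
items.city | n
DEN | 1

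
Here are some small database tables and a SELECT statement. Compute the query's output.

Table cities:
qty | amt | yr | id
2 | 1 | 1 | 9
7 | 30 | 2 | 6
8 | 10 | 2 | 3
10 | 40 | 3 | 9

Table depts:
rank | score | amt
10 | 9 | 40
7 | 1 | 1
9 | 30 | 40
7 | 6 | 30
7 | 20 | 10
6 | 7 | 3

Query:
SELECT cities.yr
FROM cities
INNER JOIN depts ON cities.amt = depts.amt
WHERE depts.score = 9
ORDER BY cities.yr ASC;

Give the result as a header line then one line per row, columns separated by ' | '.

After JOIN depts (5 rows):
cities.qty | cities.amt | cities.yr | cities.id | depts.rank | depts.score | depts.amt
2 | 1 | 1 | 9 | 7 | 1 | 1
7 | 30 | 2 | 6 | 7 | 6 | 30
8 | 10 | 2 | 3 | 7 | 20 | 10
10 | 40 | 3 | 9 | 10 | 9 | 40
10 | 40 | 3 | 9 | 9 | 30 | 40
After WHERE (1 rows):
cities.qty | cities.amt | cities.yr | cities.id | depts.rank | depts.score | depts.amt
10 | 40 | 3 | 9 | 10 | 9 | 40
After SELECT (1 rows):
cities.yr
3
After ORDER BY (1 rows):
cities.yr
3

== RESULT ==
cities.yr
3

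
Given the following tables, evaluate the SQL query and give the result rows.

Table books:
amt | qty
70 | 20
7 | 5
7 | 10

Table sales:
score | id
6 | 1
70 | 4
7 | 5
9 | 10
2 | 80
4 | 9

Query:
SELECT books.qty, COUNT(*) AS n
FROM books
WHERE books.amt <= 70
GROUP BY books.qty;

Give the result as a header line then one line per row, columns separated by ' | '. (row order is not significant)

After WHERE (3 rows):
books.amt | books.qty
70 | 20
7 | 5
7 | 10
After GROUP BY (3 rows):
books.qty | n
20 | 1
5 | 1
10 | 1

== RESULT ==
books.qty | n
20 | 1
5 | 1
10 | 1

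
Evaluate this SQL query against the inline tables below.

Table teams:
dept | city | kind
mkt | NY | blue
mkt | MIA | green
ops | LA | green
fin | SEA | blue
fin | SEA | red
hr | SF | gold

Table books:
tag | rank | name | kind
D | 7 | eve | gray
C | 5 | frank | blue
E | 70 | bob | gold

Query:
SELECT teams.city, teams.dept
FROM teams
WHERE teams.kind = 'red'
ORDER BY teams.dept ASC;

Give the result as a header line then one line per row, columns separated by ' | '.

== RESULT ==
teams.city | teams.dept
SEA | fin

Derivation:
After WHERE (1 rows):
teams.dept | teams.city | teams.kind
fin | SEA | red
After SELECT (1 rows):
teams.city | teams.dept
SEA | fin
After ORDER BY (1 rows):
teams.city | teams.dept
SEA | fin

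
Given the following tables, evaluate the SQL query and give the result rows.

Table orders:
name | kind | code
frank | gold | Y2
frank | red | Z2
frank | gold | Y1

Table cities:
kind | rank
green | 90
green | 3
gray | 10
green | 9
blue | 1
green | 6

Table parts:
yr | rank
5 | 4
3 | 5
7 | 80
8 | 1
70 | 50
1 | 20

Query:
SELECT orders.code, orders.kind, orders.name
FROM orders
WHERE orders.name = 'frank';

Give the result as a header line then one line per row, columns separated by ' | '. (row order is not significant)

After WHERE (3 rows):
orders.name | orders.kind | orders.code
frank | gold | Y2
frank | red | Z2
frank | gold | Y1
After SELECT (3 rows):
orders.code | orders.kind | orders.name
Y2 | gold | frank
Z2 | red | frank
Y1 | gold | frank

== RESULT ==
orders.code | orders.kind | orders.name
Y2 | gold | frank
Z2 | red | frank
Y1 | gold | frank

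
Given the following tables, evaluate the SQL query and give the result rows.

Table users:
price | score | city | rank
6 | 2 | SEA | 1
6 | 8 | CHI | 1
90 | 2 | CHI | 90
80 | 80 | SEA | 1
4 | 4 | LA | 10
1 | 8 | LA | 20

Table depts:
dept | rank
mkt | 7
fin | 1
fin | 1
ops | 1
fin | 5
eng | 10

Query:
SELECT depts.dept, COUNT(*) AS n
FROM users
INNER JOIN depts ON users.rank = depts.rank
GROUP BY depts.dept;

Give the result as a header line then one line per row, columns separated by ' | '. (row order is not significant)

== RESULT ==
depts.dept | n
fin | 6
ops | 3
eng | 1

Derivation:
After JOIN depts (10 rows):
users.price | users.score | users.city | users.rank | depts.dept | depts.rank
6 | 2 | SEA | 1 | fin | 1
6 | 2 | SEA | 1 | fin | 1
6 | 2 | SEA | 1 | ops | 1
6 | 8 | CHI | 1 | fin | 1
6 | 8 | CHI | 1 | fin | 1
6 | 8 | CHI | 1 | ops | 1
80 | 80 | SEA | 1 | fin | 1
80 | 80 | SEA | 1 | fin | 1
80 | 80 | SEA | 1 | ops | 1
4 | 4 | LA | 10 | eng | 10
After GROUP BY (3 rows):
depts.dept | n
fin | 6
ops | 3
eng | 1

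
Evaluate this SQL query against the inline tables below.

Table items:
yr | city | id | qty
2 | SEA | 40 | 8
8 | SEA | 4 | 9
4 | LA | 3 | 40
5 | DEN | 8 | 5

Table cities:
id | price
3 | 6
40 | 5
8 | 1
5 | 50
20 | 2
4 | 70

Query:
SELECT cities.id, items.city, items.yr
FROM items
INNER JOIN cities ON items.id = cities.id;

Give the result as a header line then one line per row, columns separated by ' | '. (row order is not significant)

== RESULT ==
cities.id | items.city | items.yr
40 | SEA | 2
4 | SEA | 8
3 | LA | 4
8 | DEN | 5

Derivation:
After JOIN cities (4 rows):
items.yr | items.city | items.id | items.qty | cities.id | cities.price
2 | SEA | 40 | 8 | 40 | 5
8 | SEA | 4 | 9 | 4 | 70
4 | LA | 3 | 40 | 3 | 6
5 | DEN | 8 | 5 | 8 | 1
After SELECT (4 rows):
cities.id | items.city | items.yr
40 | SEA | 2
4 | SEA | 8
3 | LA | 4
8 | DEN | 5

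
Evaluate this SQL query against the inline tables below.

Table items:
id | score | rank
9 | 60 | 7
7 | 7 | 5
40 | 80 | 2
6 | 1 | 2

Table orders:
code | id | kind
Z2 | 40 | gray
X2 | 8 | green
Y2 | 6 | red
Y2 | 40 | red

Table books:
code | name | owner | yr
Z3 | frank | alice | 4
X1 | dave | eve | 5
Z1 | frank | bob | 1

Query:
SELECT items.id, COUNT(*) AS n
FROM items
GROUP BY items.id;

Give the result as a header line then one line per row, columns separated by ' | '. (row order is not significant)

== RESULT ==
items.id | n
9 | 1
7 | 1
40 | 1
6 | 1

Derivation:
After GROUP BY (4 rows):
items.id | n
9 | 1
7 | 1
40 | 1
6 | 1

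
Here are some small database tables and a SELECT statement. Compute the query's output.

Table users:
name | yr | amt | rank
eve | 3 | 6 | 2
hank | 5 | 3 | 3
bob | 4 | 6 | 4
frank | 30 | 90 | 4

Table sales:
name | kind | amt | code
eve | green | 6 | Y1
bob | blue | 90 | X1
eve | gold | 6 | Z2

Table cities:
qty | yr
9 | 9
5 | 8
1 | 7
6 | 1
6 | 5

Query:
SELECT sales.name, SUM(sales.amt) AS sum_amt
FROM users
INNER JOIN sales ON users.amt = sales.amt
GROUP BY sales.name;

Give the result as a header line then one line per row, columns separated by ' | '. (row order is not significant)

After JOIN sales (5 rows):
users.name | users.yr | users.amt | users.rank | sales.name | sales.kind | sales.amt | sales.code
eve | 3 | 6 | 2 | eve | green | 6 | Y1
eve | 3 | 6 | 2 | eve | gold | 6 | Z2
bob | 4 | 6 | 4 | eve | green | 6 | Y1
bob | 4 | 6 | 4 | eve | gold | 6 | Z2
frank | 30 | 90 | 4 | bob | blue | 90 | X1
After GROUP BY (2 rows):
sales.name | sum_amt
eve | 24
bob | 90

== RESULT ==
sales.name | sum_amt
eve | 24
bob | 90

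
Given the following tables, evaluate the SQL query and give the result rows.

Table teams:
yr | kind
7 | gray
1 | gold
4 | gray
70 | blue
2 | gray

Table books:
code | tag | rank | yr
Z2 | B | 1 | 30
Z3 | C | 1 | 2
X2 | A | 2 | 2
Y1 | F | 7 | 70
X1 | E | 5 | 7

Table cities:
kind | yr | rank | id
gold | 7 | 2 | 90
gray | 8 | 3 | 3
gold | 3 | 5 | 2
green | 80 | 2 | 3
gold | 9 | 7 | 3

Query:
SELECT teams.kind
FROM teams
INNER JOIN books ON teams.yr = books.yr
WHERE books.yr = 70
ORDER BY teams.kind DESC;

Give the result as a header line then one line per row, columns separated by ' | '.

After JOIN books (4 rows):
teams.yr | teams.kind | books.code | books.tag | books.rank | books.yr
7 | gray | X1 | E | 5 | 7
70 | blue | Y1 | F | 7 | 70
2 | gray | Z3 | C | 1 | 2
2 | gray | X2 | A | 2 | 2
After WHERE (1 rows):
teams.yr | teams.kind | books.code | books.tag | books.rank | books.yr
70 | blue | Y1 | F | 7 | 70
After SELECT (1 rows):
teams.kind
blue
After ORDER BY (1 rows):
teams.kind
blue

== RESULT ==
teams.kind
blue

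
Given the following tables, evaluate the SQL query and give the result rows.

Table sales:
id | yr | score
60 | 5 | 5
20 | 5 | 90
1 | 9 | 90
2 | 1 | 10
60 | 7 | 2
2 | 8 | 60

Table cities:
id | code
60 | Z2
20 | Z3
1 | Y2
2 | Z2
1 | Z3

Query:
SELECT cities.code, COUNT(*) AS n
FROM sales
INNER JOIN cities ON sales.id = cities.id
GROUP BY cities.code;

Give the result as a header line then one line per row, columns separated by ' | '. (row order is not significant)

== RESULT ==
cities.code | n
Z2 | 4
Z3 | 2
Y2 | 1

Derivation:
After JOIN cities (7 rows):
sales.id | sales.yr | sales.score | cities.id | cities.code
60 | 5 | 5 | 60 | Z2
20 | 5 | 90 | 20 | Z3
1 | 9 | 90 | 1 | Y2
1 | 9 | 90 | 1 | Z3
2 | 1 | 10 | 2 | Z2
60 | 7 | 2 | 60 | Z2
2 | 8 | 60 | 2 | Z2
After GROUP BY (3 rows):
cities.code | n
Z2 | 4
Z3 | 2
Y2 | 1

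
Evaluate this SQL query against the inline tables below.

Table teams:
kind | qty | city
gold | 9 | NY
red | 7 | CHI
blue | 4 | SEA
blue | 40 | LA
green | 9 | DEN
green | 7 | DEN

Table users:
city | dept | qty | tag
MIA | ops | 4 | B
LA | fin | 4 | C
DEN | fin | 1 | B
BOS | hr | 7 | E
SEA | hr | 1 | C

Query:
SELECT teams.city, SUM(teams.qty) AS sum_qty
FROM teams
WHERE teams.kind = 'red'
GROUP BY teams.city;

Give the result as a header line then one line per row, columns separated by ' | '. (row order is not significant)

== RESULT ==
teams.city | sum_qty
CHI | 7

Derivation:
After WHERE (1 rows):
teams.kind | teams.qty | teams.city
red | 7 | CHI
After GROUP BY (1 rows):
teams.city | sum_qty
CHI | 7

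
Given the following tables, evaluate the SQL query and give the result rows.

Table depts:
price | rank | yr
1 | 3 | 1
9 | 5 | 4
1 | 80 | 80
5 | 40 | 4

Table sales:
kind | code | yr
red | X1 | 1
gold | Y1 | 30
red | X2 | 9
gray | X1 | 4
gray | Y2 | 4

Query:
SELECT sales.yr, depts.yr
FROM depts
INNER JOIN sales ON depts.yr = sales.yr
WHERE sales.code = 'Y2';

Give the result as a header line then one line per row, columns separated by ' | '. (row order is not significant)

== RESULT ==
sales.yr | depts.yr
4 | 4
4 | 4

Derivation:
After JOIN sales (5 rows):
depts.price | depts.rank | depts.yr | sales.kind | sales.code | sales.yr
1 | 3 | 1 | red | X1 | 1
9 | 5 | 4 | gray | X1 | 4
9 | 5 | 4 | gray | Y2 | 4
5 | 40 | 4 | gray | X1 | 4
5 | 40 | 4 | gray | Y2 | 4
After WHERE (2 rows):
depts.price | depts.rank | depts.yr | sales.kind | sales.code | sales.yr
9 | 5 | 4 | gray | Y2 | 4
5 | 40 | 4 | gray | Y2 | 4
After SELECT (2 rows):
sales.yr | depts.yr
4 | 4
4 | 4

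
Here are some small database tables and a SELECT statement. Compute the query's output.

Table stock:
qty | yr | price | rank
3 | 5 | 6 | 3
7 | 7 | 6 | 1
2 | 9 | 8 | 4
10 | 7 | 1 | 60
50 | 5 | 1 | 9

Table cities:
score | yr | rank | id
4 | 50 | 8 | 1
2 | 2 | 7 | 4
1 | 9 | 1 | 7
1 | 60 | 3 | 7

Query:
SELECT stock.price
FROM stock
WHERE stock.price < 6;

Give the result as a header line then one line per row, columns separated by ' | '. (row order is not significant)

After WHERE (2 rows):
stock.qty | stock.yr | stock.price | stock.rank
10 | 7 | 1 | 60
50 | 5 | 1 | 9
After SELECT (2 rows):
stock.price
1
1

== RESULT ==
stock.price
1
1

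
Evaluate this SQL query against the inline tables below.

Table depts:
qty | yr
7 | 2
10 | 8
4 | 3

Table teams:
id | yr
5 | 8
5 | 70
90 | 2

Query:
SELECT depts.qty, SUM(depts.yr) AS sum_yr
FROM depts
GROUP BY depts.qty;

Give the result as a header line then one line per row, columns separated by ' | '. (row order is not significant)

After GROUP BY (3 rows):
depts.qty | sum_yr
7 | 2
10 | 8
4 | 3

== RESULT ==
depts.qty | sum_yr
7 | 2
10 | 8
4 | 3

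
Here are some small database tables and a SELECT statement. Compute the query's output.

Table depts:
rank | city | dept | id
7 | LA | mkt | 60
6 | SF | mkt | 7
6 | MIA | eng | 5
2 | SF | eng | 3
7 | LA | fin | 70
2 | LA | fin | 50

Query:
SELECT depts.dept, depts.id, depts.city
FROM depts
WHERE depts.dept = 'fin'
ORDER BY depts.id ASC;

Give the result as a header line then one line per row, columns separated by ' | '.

After WHERE (2 rows):
depts.rank | depts.city | depts.dept | depts.id
7 | LA | fin | 70
2 | LA | fin | 50
After SELECT (2 rows):
depts.dept | depts.id | depts.city
fin | 70 | LA
fin | 50 | LA
After ORDER BY (2 rows):
depts.dept | depts.id | depts.city
fin | 50 | LA
fin | 70 | LA

== RESULT ==
depts.dept | depts.id | depts.city
fin | 50 | LA
fin | 70 | LA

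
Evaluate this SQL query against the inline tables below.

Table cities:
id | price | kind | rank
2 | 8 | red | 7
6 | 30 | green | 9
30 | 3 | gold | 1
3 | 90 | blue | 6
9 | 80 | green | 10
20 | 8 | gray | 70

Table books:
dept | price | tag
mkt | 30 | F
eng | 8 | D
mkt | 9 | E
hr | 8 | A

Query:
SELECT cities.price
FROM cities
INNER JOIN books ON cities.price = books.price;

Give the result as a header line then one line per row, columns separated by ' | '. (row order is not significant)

After JOIN books (5 rows):
cities.id | cities.price | cities.kind | cities.rank | books.dept | books.price | books.tag
2 | 8 | red | 7 | eng | 8 | D
2 | 8 | red | 7 | hr | 8 | A
6 | 30 | green | 9 | mkt | 30 | F
20 | 8 | gray | 70 | eng | 8 | D
20 | 8 | gray | 70 | hr | 8 | A
After SELECT (5 rows):
cities.price
8
8
30
8
8

== RESULT ==
cities.price
8
8
30
8
8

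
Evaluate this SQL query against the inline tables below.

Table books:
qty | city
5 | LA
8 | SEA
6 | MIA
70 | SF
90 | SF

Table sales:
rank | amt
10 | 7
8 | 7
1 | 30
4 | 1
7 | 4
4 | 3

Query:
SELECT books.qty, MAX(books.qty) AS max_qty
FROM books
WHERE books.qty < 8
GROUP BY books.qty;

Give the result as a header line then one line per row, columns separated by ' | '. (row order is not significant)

== RESULT ==
books.qty | max_qty
5 | 5
6 | 6

Derivation:
After WHERE (2 rows):
books.qty | books.city
5 | LA
6 | MIA
After GROUP BY (2 rows):
books.qty | max_qty
5 | 5
6 | 6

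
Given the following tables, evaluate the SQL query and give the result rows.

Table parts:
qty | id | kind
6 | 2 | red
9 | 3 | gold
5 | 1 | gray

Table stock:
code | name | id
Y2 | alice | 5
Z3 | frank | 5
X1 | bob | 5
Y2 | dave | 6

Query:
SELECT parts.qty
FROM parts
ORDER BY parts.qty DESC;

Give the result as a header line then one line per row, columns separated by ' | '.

== RESULT ==
parts.qty
9
6
5

Derivation:
After SELECT (3 rows):
parts.qty
6
9
5
After ORDER BY (3 rows):
parts.qty
9
6
5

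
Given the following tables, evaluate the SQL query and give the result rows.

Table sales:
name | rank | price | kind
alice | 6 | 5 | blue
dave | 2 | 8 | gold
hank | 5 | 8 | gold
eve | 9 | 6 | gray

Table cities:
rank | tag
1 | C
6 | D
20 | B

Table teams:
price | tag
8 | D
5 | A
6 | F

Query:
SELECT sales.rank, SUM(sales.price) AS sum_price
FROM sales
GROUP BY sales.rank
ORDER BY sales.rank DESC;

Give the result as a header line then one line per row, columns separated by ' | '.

After GROUP BY (4 rows):
sales.rank | sum_price
6 | 5
2 | 8
5 | 8
9 | 6
After ORDER BY (4 rows):
sales.rank | sum_price
9 | 6
6 | 5
5 | 8
2 | 8

== RESULT ==
sales.rank | sum_price
9 | 6
6 | 5
5 | 8
2 | 8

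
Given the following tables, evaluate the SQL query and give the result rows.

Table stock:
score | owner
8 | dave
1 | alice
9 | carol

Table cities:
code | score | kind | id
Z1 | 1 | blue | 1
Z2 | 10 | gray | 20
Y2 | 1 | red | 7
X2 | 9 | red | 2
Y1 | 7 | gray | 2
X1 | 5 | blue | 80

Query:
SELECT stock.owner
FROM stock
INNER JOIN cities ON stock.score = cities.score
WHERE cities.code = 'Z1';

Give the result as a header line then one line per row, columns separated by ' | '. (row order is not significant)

After JOIN cities (3 rows):
stock.score | stock.owner | cities.code | cities.score | cities.kind | cities.id
1 | alice | Z1 | 1 | blue | 1
1 | alice | Y2 | 1 | red | 7
9 | carol | X2 | 9 | red | 2
After WHERE (1 rows):
stock.score | stock.owner | cities.code | cities.score | cities.kind | cities.id
1 | alice | Z1 | 1 | blue | 1
After SELECT (1 rows):
stock.owner
alice

== RESULT ==
stock.owner
alice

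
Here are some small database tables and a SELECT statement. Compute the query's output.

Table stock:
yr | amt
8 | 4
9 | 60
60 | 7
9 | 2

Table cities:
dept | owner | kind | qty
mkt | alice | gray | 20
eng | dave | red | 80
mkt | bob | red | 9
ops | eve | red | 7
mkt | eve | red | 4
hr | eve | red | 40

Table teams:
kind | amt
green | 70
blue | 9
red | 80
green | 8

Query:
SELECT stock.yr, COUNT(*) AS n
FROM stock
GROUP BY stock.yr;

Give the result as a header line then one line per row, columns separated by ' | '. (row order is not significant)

After GROUP BY (3 rows):
stock.yr | n
8 | 1
9 | 2
60 | 1

== RESULT ==
stock.yr | n
8 | 1
9 | 2
60 | 1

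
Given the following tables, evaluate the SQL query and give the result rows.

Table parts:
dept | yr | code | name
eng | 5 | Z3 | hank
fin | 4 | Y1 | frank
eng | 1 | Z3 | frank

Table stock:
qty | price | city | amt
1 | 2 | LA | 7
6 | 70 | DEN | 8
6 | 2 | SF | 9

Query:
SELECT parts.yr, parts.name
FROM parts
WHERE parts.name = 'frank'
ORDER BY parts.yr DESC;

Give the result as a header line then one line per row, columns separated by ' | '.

== RESULT ==
parts.yr | parts.name
4 | frank
1 | frank

Derivation:
After WHERE (2 rows):
parts.dept | parts.yr | parts.code | parts.name
fin | 4 | Y1 | frank
eng | 1 | Z3 | frank
After SELECT (2 rows):
parts.yr | parts.name
4 | frank
1 | frank
After ORDER BY (2 rows):
parts.yr | parts.name
4 | frank
1 | frank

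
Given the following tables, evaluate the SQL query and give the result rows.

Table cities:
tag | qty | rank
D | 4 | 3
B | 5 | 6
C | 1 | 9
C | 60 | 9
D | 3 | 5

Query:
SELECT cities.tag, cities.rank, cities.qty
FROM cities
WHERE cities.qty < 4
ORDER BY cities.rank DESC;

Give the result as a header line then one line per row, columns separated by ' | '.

After WHERE (2 rows):
cities.tag | cities.qty | cities.rank
C | 1 | 9
D | 3 | 5
After SELECT (2 rows):
cities.tag | cities.rank | cities.qty
C | 9 | 1
D | 5 | 3
After ORDER BY (2 rows):
cities.tag | cities.rank | cities.qty
C | 9 | 1
D | 5 | 3

== RESULT ==
cities.tag | cities.rank | cities.qty
C | 9 | 1
D | 5 | 3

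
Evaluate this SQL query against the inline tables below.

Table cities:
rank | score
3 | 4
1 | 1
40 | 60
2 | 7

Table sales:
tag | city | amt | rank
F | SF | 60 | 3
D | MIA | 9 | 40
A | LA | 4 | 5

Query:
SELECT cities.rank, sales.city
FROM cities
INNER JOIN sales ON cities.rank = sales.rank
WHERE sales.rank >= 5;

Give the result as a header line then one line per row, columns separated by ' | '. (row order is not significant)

After JOIN sales (2 rows):
cities.rank | cities.score | sales.tag | sales.city | sales.amt | sales.rank
3 | 4 | F | SF | 60 | 3
40 | 60 | D | MIA | 9 | 40
After WHERE (1 rows):
cities.rank | cities.score | sales.tag | sales.city | sales.amt | sales.rank
40 | 60 | D | MIA | 9 | 40
After SELECT (1 rows):
cities.rank | sales.city
40 | MIA

== RESULT ==
cities.rank | sales.city
40 | MIA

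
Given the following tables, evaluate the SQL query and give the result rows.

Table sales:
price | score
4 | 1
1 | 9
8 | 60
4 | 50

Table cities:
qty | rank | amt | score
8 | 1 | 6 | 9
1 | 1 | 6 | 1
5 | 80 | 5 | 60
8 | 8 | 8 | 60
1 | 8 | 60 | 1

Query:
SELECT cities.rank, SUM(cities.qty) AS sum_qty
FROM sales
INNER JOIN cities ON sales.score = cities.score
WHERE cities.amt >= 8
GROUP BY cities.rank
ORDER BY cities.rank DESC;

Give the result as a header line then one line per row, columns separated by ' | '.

== RESULT ==
cities.rank | sum_qty
8 | 9

Derivation:
After JOIN cities (5 rows):
sales.price | sales.score | cities.qty | cities.rank | cities.amt | cities.score
4 | 1 | 1 | 1 | 6 | 1
4 | 1 | 1 | 8 | 60 | 1
1 | 9 | 8 | 1 | 6 | 9
8 | 60 | 5 | 80 | 5 | 60
8 | 60 | 8 | 8 | 8 | 60
After WHERE (2 rows):
sales.price | sales.score | cities.qty | cities.rank | cities.amt | cities.score
4 | 1 | 1 | 8 | 60 | 1
8 | 60 | 8 | 8 | 8 | 60
After GROUP BY (1 rows):
cities.rank | sum_qty
8 | 9
After ORDER BY (1 rows):
cities.rank | sum_qty
8 | 9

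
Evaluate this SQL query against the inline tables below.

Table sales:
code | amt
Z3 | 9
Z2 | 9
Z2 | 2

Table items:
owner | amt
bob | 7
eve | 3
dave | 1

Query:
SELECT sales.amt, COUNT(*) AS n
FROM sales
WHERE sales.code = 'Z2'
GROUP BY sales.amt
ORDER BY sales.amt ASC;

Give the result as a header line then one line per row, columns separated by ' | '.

== RESULT ==
sales.amt | n
2 | 1
9 | 1

Derivation:
After WHERE (2 rows):
sales.code | sales.amt
Z2 | 9
Z2 | 2
After GROUP BY (2 rows):
sales.amt | n
9 | 1
2 | 1
After ORDER BY (2 rows):
sales.amt | n
2 | 1
9 | 1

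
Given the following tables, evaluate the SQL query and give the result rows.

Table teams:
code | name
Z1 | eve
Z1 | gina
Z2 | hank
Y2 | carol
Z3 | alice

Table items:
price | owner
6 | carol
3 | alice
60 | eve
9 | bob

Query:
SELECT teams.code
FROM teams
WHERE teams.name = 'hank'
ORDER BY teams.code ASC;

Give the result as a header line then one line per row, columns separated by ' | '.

After WHERE (1 rows):
teams.code | teams.name
Z2 | hank
After SELECT (1 rows):
teams.code
Z2
After ORDER BY (1 rows):
teams.code
Z2

== RESULT ==
teams.code
Z2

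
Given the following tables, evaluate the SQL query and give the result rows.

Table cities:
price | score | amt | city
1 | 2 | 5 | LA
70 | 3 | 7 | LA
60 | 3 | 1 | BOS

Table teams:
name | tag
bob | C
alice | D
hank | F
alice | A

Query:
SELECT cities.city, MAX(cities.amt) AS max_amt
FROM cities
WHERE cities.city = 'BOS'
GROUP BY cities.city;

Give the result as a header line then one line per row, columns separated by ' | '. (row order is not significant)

After WHERE (1 rows):
cities.price | cities.score | cities.amt | cities.city
60 | 3 | 1 | BOS
After GROUP BY (1 rows):
cities.city | max_amt
BOS | 1

== RESULT ==
cities.city | max_amt
BOS | 1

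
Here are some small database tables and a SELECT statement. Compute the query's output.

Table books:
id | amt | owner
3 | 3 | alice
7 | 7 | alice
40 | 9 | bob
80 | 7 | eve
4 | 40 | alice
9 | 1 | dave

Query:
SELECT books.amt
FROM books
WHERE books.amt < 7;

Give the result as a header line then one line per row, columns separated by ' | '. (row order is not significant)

== RESULT ==
books.amt
3
1

Derivation:
After WHERE (2 rows):
books.id | books.amt | books.owner
3 | 3 | alice
9 | 1 | dave
After SELECT (2 rows):
books.amt
3
1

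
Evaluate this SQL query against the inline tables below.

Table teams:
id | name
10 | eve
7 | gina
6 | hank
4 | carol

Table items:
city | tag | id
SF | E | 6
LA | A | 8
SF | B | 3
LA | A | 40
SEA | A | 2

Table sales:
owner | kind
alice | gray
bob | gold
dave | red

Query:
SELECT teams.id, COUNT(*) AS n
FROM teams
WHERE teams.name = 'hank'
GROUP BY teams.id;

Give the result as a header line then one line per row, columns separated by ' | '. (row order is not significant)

== RESULT ==
teams.id | n
6 | 1

Derivation:
After WHERE (1 rows):
teams.id | teams.name
6 | hank
After GROUP BY (1 rows):
teams.id | n
6 | 1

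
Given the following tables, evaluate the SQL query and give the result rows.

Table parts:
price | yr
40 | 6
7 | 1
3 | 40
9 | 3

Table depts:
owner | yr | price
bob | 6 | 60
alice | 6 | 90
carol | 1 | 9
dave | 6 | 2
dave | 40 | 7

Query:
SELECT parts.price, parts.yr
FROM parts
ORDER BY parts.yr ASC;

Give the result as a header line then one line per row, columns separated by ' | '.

== RESULT ==
parts.price | parts.yr
7 | 1
9 | 3
40 | 6
3 | 40

Derivation:
After SELECT (4 rows):
parts.price | parts.yr
40 | 6
7 | 1
3 | 40
9 | 3
After ORDER BY (4 rows):
parts.price | parts.yr
7 | 1
9 | 3
40 | 6
3 | 40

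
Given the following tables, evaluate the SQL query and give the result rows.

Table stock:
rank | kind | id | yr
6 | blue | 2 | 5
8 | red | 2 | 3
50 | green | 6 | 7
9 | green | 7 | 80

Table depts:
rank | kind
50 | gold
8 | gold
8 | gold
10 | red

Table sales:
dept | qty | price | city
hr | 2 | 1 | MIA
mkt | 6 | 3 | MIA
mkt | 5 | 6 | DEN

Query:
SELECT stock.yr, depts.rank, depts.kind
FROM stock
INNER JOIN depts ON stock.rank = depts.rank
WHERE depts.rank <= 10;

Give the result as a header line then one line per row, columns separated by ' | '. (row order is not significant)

== RESULT ==
stock.yr | depts.rank | depts.kind
3 | 8 | gold
3 | 8 | gold

Derivation:
After JOIN depts (3 rows):
stock.rank | stock.kind | stock.id | stock.yr | depts.rank | depts.kind
8 | red | 2 | 3 | 8 | gold
8 | red | 2 | 3 | 8 | gold
50 | green | 6 | 7 | 50 | gold
After WHERE (2 rows):
stock.rank | stock.kind | stock.id | stock.yr | depts.rank | depts.kind
8 | red | 2 | 3 | 8 | gold
8 | red | 2 | 3 | 8 | gold
After SELECT (2 rows):
stock.yr | depts.rank | depts.kind
3 | 8 | gold
3 | 8 | gold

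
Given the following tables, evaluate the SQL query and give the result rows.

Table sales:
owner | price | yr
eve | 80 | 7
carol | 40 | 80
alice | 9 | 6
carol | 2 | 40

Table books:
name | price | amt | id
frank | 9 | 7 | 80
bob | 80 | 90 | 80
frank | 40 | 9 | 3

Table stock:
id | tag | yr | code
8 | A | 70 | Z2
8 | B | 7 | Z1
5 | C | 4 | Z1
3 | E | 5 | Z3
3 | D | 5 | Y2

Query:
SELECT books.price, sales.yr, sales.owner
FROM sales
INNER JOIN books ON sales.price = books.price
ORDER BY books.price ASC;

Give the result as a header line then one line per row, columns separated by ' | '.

== RESULT ==
books.price | sales.yr | sales.owner
9 | 6 | alice
40 | 80 | carol
80 | 7 | eve

Derivation:
After JOIN books (3 rows):
sales.owner | sales.price | sales.yr | books.name | books.price | books.amt | books.id
eve | 80 | 7 | bob | 80 | 90 | 80
carol | 40 | 80 | frank | 40 | 9 | 3
alice | 9 | 6 | frank | 9 | 7 | 80
After SELECT (3 rows):
books.price | sales.yr | sales.owner
80 | 7 | eve
40 | 80 | carol
9 | 6 | alice
After ORDER BY (3 rows):
books.price | sales.yr | sales.owner
9 | 6 | alice
40 | 80 | carol
80 | 7 | eve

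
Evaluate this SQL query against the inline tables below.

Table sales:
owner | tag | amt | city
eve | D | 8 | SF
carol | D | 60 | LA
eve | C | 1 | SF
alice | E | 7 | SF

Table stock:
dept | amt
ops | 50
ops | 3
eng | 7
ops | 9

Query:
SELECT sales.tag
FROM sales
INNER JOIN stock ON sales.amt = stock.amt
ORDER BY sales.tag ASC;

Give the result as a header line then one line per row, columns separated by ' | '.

After JOIN stock (1 rows):
sales.owner | sales.tag | sales.amt | sales.city | stock.dept | stock.amt
alice | E | 7 | SF | eng | 7
After SELECT (1 rows):
sales.tag
E
After ORDER BY (1 rows):
sales.tag
E

== RESULT ==
sales.tag
E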